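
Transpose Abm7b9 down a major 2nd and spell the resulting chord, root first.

A major 2nd down from Ab is Gb, so the new chord is Gb minor seventh flat nine.
- root: Gb
- minor 3rd: Bbb
- perfect 5th: Db
- minor 7th: Fb
- minor 9th: Abb

Gb – Bbb – Db – Fb – Abb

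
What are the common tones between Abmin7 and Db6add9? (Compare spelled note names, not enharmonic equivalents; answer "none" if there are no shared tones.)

Abmin7: A♭ C♭ E♭ G♭
Db6add9: D♭ F A♭ B♭ E♭
Common to both → A♭, E♭.

A♭  E♭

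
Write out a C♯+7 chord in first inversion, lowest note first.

C♯+7 = C♯–E♯–G𝄪–B; first inversion → third (E♯) lowest.

E♯, G𝄪, B, C♯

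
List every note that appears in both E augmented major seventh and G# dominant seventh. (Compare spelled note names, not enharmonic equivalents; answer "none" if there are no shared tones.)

E augmented major seventh = E, G-sharp, B-sharp, D-sharp.
G# dominant seventh = G-sharp, B-sharp, D-sharp, F-sharp.
Shared: G-sharp, B-sharp, D-sharp.

G-sharp, B-sharp, D-sharp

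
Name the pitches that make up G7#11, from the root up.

G, B, D, F, C#

Root G, quality dominant seventh sharp eleven:
Root: G
Major 3rd (3rd): B
Perfect 5th (5th): D
Minor 7th (7th): F
Augmented 11th (11th): C#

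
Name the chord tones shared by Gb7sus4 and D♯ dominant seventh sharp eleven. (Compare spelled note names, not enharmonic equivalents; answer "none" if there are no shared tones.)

Gb7sus4: Gb Cb Db Fb
D♯ dominant seventh sharp eleven: D# F## A# C# G##
Common to both → none.

none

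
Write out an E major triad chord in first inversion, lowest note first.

G-sharp B E

In root position, E major triad is E–G-sharp–B.
First inversion puts the third (G-sharp) in the bass.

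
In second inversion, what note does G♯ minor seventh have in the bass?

G♯ minor seventh = G-sharp–B–D-sharp–F-sharp. Second inversion → fifth in the bass = D-sharp.

D-sharp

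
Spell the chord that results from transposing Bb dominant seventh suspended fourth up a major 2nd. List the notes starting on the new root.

A major 2nd up from Bb is C, so the new chord is C dominant seventh suspended fourth.
C — root
F — perfect 4th
G — perfect 5th
Bb — minor 7th

C F G Bb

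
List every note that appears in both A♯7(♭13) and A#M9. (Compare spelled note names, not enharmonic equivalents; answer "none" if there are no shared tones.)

A#, C##, E#

A♯7(♭13) = A#, C##, E#, G#, F#.
A#M9 = A#, C##, E#, G##, B#.
Shared: A#, C##, E#.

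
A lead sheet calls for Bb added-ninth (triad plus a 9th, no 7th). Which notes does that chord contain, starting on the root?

Bb added-ninth: added-ninth on B-flat.
B-flat — root
D — major 3rd
F — perfect 5th
C — major 9th

B-flat, D, F, C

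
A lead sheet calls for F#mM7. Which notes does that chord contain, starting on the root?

F#, A, C#, E#

F#mM7: minor-major seventh on F#.
root → F#
3rd (minor 3rd) → A
5th (perfect 5th) → C#
7th (major 7th) → E#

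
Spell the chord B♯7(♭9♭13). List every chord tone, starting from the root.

B♯, D𝄪, F𝄪, A♯, C♯, G♯

B♯7(♭9♭13) is a dominant seventh flat nine flat thirteen built on B♯.
root → B♯
3rd (major 3rd) → D𝄪
5th (perfect 5th) → F𝄪
7th (minor 7th) → A♯
9th (minor 9th) → C♯
13th (minor 13th) → G♯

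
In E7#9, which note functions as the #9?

F##

E7#9 is built on E; its 9th is an augmented 9th above the root.
A second above E uses the letter F, and the augmented 9th above E is F##.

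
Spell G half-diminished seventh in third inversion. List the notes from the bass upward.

F G Bb Db

G half-diminished seventh = G–Bb–Db–F; third inversion → seventh (F) lowest.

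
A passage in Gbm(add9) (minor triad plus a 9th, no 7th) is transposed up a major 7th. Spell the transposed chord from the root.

F, Ab, C, G

Gb up a major 7th → F. New chord: F minor added-ninth.
F — root
Ab — minor 3rd
C — perfect 5th
G — major 9th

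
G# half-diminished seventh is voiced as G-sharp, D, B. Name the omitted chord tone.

G# half-diminished seventh = G-sharp, B, D, F-sharp. The voicing lacks the 7th (minor 7th), F-sharp.

F-sharp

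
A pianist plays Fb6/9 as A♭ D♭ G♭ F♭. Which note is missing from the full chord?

The full Fb6/9 chord is F♭, A♭, C♭, D♭, G♭.
Comparing with the voicing, the perfect 5th (5th) — C♭ — is absent.

C♭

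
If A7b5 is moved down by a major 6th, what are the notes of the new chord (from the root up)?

C, E, Gb, Bb

Transposed root: A → C (major 6th down). So we spell C dominant seventh flat five:
- root: C
- major 3rd: E
- diminished 5th: Gb
- minor 7th: Bb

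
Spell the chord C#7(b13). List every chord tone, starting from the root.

C#, E#, G#, B, A

C#7(b13) is a dominant seventh flat thirteen built on C#.
Root: C#
Major 3rd (3rd): E#
Perfect 5th (5th): G#
Minor 7th (7th): B
Minor 13th (13th): A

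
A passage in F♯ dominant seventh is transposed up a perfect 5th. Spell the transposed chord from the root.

C-sharp – E-sharp – G-sharp – B

Transposed root: F-sharp → C-sharp (perfect 5th up). So we spell C-sharp dominant seventh:
root → C-sharp
3rd (major 3rd) → E-sharp
5th (perfect 5th) → G-sharp
7th (minor 7th) → B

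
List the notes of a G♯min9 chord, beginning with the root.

G♯min9 is a minor ninth built on G#.
Root: G#
Minor 3rd (3rd): B
Perfect 5th (5th): D#
Minor 7th (7th): F#
Major 9th (9th): A#

G#, B, D#, F#, A#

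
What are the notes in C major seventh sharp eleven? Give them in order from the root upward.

Root C, quality major seventh sharp eleven:
- root: C
- major 3rd: E
- perfect 5th: G
- major 7th: B
- augmented 11th: F-sharp

C E G B F-sharp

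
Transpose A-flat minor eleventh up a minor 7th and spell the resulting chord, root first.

Gb – Bbb – Db – Fb – Ab – Cb

Transposed root: Ab → Gb (minor 7th up). So we spell Gb minor eleventh:
Gb — root
Bbb — minor 3rd
Db — perfect 5th
Fb — minor 7th
Ab — major 9th
Cb — perfect 11th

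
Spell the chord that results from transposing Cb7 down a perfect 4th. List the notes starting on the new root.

A perfect 4th down from Cb is Gb, so the new chord is Gb dominant seventh.
- root: Gb
- major 3rd: Bb
- perfect 5th: Db
- minor 7th: Fb

Gb Bb Db Fb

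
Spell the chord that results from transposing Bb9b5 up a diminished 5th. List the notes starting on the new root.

Fb, Ab, Cbb, Ebb, Gb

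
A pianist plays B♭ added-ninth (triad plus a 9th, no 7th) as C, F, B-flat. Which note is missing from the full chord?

B♭ added-ninth = B-flat, D, F, C. The voicing lacks the 3rd (major 3rd), D.

D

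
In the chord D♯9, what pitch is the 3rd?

F##

Root of D♯9 = D#. The 3rd is a major 3rd: D# up a major 3rd → F##.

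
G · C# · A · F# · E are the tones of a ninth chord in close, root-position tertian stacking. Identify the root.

F#

Arranged so that each adjacent pair is a third by letter name: F# – A – C# – E – G.
The bottom of that stack, F#, is the root (this is F# minor seventh flat nine).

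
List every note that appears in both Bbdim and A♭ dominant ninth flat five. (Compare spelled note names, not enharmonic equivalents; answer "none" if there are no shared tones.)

B♭

Bbdim = B♭, D♭, F♭.
A♭ dominant ninth flat five = A♭, C, E𝄫, G♭, B♭.
Shared: B♭.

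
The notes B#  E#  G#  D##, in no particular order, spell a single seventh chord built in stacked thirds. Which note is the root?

E#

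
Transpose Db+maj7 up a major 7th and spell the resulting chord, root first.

C, E, G♯, B

D♭ up a major 7th → C. New chord: C augmented major seventh.
root → C
3rd (major 3rd) → E
5th (augmented 5th) → G♯
7th (major 7th) → B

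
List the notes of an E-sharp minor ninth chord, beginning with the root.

Root E#, quality minor ninth:
Root: E#
Minor 3rd (3rd): G#
Perfect 5th (5th): B#
Minor 7th (7th): D#
Major 9th (9th): F##

E# G# B# D# F##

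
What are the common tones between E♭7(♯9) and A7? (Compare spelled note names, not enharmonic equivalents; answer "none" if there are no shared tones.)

E♭7(♯9) = Eb, G, Bb, Db, F#.
A7 = A, C#, E, G.
Shared: G.

G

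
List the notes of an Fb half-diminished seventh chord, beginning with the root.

Fb  Abb  Cbb  Ebb

Fb half-diminished seventh is a half-diminished seventh built on Fb.
root → Fb
3rd (minor 3rd) → Abb
5th (diminished 5th) → Cbb
7th (minor 7th) → Ebb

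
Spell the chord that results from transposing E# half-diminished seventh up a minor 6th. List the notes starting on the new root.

E♯ up a minor 6th → C♯. New chord: C♯ half-diminished seventh.
- root: C♯
- minor 3rd: E
- diminished 5th: G
- minor 7th: B

C♯  E  G  B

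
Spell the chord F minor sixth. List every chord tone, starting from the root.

F minor sixth: minor sixth on F.
Root: F
Minor 3rd (3rd): A-flat
Perfect 5th (5th): C
Major 6th (6th): D

F, A-flat, C, D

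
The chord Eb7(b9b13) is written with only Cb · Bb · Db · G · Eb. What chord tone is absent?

The full Eb7(b9b13) chord is Eb, G, Bb, Db, Fb, Cb.
Comparing with the voicing, the minor 9th (9th) — Fb — is absent.

Fb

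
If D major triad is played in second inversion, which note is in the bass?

D major triad = D–F♯–A. Second inversion → fifth in the bass = A.

A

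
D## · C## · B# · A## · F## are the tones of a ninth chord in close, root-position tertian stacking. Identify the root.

Stacking in thirds gives B# – D## – F## – A## – C##, so B# is the root — B# major ninth.

B#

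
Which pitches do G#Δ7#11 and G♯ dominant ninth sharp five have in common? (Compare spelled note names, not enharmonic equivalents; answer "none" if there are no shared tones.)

G#Δ7#11: G# B# D# F## C##
G♯ dominant ninth sharp five: G# B# D## F# A#
Common to both → G#, B#.

G#  B#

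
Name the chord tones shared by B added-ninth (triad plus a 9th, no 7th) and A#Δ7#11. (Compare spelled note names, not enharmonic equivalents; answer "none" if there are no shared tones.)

B added-ninth = B, D#, F#, C#.
A#Δ7#11 = A#, C##, E#, G##, D##.
Shared: none.

none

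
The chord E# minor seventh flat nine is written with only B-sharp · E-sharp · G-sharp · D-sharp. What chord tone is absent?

The full E# minor seventh flat nine chord is E-sharp, G-sharp, B-sharp, D-sharp, F-sharp.
Comparing with the voicing, the minor 9th (9th) — F-sharp — is absent.

F-sharp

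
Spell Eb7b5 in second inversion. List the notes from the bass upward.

In root position, Eb7b5 is Eb–G–Bbb–Db.
Second inversion puts the fifth (Bbb) in the bass.

Bbb, Db, Eb, G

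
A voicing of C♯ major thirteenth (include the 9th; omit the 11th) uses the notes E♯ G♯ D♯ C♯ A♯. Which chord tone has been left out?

The full C♯ major thirteenth chord is C♯, E♯, G♯, B♯, D♯, A♯.
Comparing with the voicing, the major 7th (7th) — B♯ — is absent.

B♯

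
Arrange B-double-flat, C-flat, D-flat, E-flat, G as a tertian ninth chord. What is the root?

Arranged so that each adjacent pair is a third by letter name: C-flat – E-flat – G – B-double-flat – D-flat.
The bottom of that stack, C-flat, is the root (this is C-flat dominant ninth sharp five).

C-flat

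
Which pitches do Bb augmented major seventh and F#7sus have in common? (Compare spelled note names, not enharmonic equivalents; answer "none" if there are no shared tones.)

Bb augmented major seventh: Bb D F# A
F#7sus: F# B C# E
Common to both → F#.

F#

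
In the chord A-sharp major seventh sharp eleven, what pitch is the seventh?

G##

Root of A-sharp major seventh sharp eleven = A#. The 7th is a major 7th: A# up a major 7th → G##.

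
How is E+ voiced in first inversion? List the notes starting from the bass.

G#, B#, E

E+ = E–G#–B#; first inversion → third (G#) lowest.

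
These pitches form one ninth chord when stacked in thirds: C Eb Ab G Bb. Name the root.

Ab

Stacking in thirds gives Ab – C – Eb – G – Bb, so Ab is the root — Ab major ninth.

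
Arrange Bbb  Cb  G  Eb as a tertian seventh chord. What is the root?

Stacking in thirds gives Cb – Eb – G – Bbb, so Cb is the root — Cb augmented seventh.

Cb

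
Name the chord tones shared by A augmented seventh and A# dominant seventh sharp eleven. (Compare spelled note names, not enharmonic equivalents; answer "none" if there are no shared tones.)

A augmented seventh: A C-sharp E-sharp G
A# dominant seventh sharp eleven: A-sharp C-double-sharp E-sharp G-sharp D-double-sharp
Common to both → E-sharp.

E-sharp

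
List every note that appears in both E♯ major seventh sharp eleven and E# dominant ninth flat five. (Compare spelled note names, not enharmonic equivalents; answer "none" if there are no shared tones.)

E♯ major seventh sharp eleven = E-sharp, G-double-sharp, B-sharp, D-double-sharp, A-double-sharp.
E# dominant ninth flat five = E-sharp, G-double-sharp, B, D-sharp, F-double-sharp.
Shared: E-sharp, G-double-sharp.

E-sharp, G-double-sharp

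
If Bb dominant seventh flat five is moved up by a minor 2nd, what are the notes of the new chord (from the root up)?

C-flat E-flat G-double-flat B-double-flat

Transposed root: B-flat → C-flat (minor 2nd up). So we spell C-flat dominant seventh flat five:
root → C-flat
3rd (major 3rd) → E-flat
5th (diminished 5th) → G-double-flat
7th (minor 7th) → B-double-flat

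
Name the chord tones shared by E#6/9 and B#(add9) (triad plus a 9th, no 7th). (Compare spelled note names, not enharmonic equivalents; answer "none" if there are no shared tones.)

B♯ C𝄪 F𝄪

E#6/9 = E♯, G𝄪, B♯, C𝄪, F𝄪.
B#(add9) = B♯, D𝄪, F𝄪, C𝄪.
Shared: B♯, C𝄪, F𝄪.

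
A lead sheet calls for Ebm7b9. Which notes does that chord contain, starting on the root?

Ebm7b9 is a minor seventh flat nine built on Eb.
- root: Eb
- minor 3rd: Gb
- perfect 5th: Bb
- minor 7th: Db
- minor 9th: Fb

Eb Gb Bb Db Fb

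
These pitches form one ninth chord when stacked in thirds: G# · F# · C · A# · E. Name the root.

F#

Stacking in thirds gives F# – A# – C – E – G#, so F# is the root — F# dominant ninth flat five.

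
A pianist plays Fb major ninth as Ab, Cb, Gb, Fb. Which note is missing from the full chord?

Fb major ninth = Fb, Ab, Cb, Eb, Gb. The voicing lacks the 7th (major 7th), Eb.

Eb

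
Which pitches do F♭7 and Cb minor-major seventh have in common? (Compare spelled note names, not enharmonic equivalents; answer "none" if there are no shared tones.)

Cb Ebb

F♭7 = Fb, Ab, Cb, Ebb.
Cb minor-major seventh = Cb, Ebb, Gb, Bb.
Shared: Cb, Ebb.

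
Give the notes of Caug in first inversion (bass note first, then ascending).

In root position, Caug is C–E–G#.
First inversion puts the third (E) in the bass.

E  G#  C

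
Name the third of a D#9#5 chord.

F##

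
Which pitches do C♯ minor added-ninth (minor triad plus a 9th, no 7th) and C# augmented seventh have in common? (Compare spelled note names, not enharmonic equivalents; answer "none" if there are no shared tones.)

C♯ minor added-ninth: C-sharp E G-sharp D-sharp
C# augmented seventh: C-sharp E-sharp G-double-sharp B
Common to both → C-sharp.

C-sharp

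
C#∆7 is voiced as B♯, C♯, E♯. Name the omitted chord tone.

G♯

C#∆7 = C♯, E♯, G♯, B♯. The voicing lacks the 5th (perfect 5th), G♯.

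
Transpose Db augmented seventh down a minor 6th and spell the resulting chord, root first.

Db down a minor 6th → F. New chord: F augmented seventh.
- root: F
- major 3rd: A
- augmented 5th: C#
- minor 7th: Eb

F  A  C#  Eb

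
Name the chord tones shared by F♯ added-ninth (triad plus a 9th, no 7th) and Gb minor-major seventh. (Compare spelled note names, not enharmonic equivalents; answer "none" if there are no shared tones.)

F♯ added-ninth: F# A# C# G#
Gb minor-major seventh: Gb Bbb Db F
Common to both → none.

none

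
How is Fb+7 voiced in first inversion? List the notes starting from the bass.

Fb+7 = Fb–Ab–C–Ebb; first inversion → third (Ab) lowest.

Ab, C, Ebb, Fb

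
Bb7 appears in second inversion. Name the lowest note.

Bb7 in root position is Bb–D–F–Ab.
Second inversion places the fifth in the bass, which is F.

F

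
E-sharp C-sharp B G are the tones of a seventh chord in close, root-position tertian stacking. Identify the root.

Stacking in thirds gives C-sharp – E-sharp – G – B, so C-sharp is the root — C-sharp dominant seventh flat five.

C-sharp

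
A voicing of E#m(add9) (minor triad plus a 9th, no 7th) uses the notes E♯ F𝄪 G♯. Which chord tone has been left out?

E#m(add9) = E♯, G♯, B♯, F𝄪. The voicing lacks the 5th (perfect 5th), B♯.

B♯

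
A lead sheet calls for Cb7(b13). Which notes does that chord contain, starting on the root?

Cb7(b13) is a dominant seventh flat thirteen built on Cb.
Cb — root
Eb — major 3rd
Gb — perfect 5th
Bbb — minor 7th
Abb — minor 13th

Cb  Eb  Gb  Bbb  Abb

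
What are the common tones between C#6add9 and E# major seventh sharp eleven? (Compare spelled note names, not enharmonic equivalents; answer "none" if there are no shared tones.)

E#

C#6add9 = C#, E#, G#, A#, D#.
E# major seventh sharp eleven = E#, G##, B#, D##, A##.
Shared: E#.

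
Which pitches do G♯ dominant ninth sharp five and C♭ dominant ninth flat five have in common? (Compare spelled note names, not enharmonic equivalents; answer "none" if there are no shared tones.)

G♯ dominant ninth sharp five = G-sharp, B-sharp, D-double-sharp, F-sharp, A-sharp.
C♭ dominant ninth flat five = C-flat, E-flat, G-double-flat, B-double-flat, D-flat.
Shared: none.

none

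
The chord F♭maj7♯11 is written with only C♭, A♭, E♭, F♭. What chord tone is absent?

B♭

F♭maj7♯11 = F♭, A♭, C♭, E♭, B♭. The voicing lacks the 11th (augmented 11th), B♭.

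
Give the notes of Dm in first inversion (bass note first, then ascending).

F, A, D

Dm = D–F–A; first inversion → third (F) lowest.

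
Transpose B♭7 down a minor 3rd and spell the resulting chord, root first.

G, B, D, F

A minor 3rd down from Bb is G, so the new chord is G dominant seventh.
- root: G
- major 3rd: B
- perfect 5th: D
- minor 7th: F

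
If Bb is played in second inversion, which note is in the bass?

F

Bb in root position is Bb–D–F.
Second inversion places the fifth in the bass, which is F.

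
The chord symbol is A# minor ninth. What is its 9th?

A# minor ninth is built on A-sharp; its 9th is a major 9th above the root.
A second above A uses the letter B, and the major 9th above A-sharp is B-sharp.

B-sharp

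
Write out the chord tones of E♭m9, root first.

Root E♭, quality minor ninth:
root → E♭
3rd (minor 3rd) → G♭
5th (perfect 5th) → B♭
7th (minor 7th) → D♭
9th (major 9th) → F

E♭ G♭ B♭ D♭ F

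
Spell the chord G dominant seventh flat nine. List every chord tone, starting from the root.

G dominant seventh flat nine is a dominant seventh flat nine built on G.
- root: G
- major 3rd: B
- perfect 5th: D
- minor 7th: F
- minor 9th: Ab

G B D F Ab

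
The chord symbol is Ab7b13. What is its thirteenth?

Fb

Ab7b13 is built on Ab; its 13th is a minor 13th above the root.
A sixth above A uses the letter F, and the minor 13th above Ab is Fb.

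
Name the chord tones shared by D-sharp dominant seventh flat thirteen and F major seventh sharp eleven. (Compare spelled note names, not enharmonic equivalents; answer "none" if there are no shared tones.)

D-sharp dominant seventh flat thirteen: D-sharp F-double-sharp A-sharp C-sharp B
F major seventh sharp eleven: F A C E B
Common to both → B.

B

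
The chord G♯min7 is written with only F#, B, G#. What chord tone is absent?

D#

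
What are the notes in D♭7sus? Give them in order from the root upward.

Db, Gb, Ab, Cb

Root Db, quality dominant seventh suspended fourth:
Db — root
Gb — perfect 4th
Ab — perfect 5th
Cb — minor 7th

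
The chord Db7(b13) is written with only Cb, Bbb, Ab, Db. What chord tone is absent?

F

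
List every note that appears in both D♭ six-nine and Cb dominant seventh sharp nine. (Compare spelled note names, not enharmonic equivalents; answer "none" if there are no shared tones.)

E-flat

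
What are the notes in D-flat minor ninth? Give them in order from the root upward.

D-flat minor ninth: minor ninth on D♭.
Root: D♭
Minor 3rd (3rd): F♭
Perfect 5th (5th): A♭
Minor 7th (7th): C♭
Major 9th (9th): E♭

D♭  F♭  A♭  C♭  E♭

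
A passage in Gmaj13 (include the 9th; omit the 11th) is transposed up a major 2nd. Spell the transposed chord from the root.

A major 2nd up from G is A, so the new chord is A major thirteenth.
- root: A
- major 3rd: C#
- perfect 5th: E
- major 7th: G#
- major 9th: B
- major 13th: F#

A – C# – E – G# – B – F#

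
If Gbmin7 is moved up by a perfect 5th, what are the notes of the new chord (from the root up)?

Db  Fb  Ab  Cb

Gb up a perfect 5th → Db. New chord: Db minor seventh.
- root: Db
- minor 3rd: Fb
- perfect 5th: Ab
- minor 7th: Cb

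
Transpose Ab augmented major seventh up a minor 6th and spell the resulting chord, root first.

Transposed root: A-flat → F-flat (minor 6th up). So we spell F-flat augmented major seventh:
Root: F-flat
Major 3rd (3rd): A-flat
Augmented 5th (5th): C
Major 7th (7th): E-flat

F-flat, A-flat, C, E-flat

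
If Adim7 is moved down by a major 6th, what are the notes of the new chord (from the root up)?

C E♭ G♭ B𝄫

A major 6th down from A is C, so the new chord is C diminished seventh.
C — root
E♭ — minor 3rd
G♭ — diminished 5th
B𝄫 — diminished 7th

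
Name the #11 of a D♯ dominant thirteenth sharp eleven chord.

G##

D♯ dominant thirteenth sharp eleven is built on D#; its 11th is an augmented 11th above the root.
A fourth above D uses the letter G, and the augmented 11th above D# is G##.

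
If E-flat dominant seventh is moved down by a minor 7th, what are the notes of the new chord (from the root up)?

F – A – C – E-flat

Transposed root: E-flat → F (minor 7th down). So we spell F dominant seventh:
- root: F
- major 3rd: A
- perfect 5th: C
- minor 7th: E-flat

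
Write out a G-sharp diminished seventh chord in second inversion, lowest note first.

D  F  G-sharp  B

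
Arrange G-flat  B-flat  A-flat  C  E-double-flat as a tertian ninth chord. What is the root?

A-flat

Stacking in thirds gives A-flat – C – E-double-flat – G-flat – B-flat, so A-flat is the root — A-flat dominant ninth flat five.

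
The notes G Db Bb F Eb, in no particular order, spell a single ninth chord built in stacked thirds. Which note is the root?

Eb

Stacking in thirds gives Eb – G – Bb – Db – F, so Eb is the root — Eb dominant ninth.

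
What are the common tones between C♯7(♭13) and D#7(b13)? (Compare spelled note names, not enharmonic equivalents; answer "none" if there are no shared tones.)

C#, B

C♯7(♭13): C# E# G# B A
D#7(b13): D# F## A# C# B
Common to both → C#, B.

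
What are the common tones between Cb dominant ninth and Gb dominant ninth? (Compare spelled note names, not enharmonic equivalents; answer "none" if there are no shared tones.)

Gb, Db

Cb dominant ninth = Cb, Eb, Gb, Bbb, Db.
Gb dominant ninth = Gb, Bb, Db, Fb, Ab.
Shared: Gb, Db.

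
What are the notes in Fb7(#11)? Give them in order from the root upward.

Fb  Ab  Cb  Ebb  Bb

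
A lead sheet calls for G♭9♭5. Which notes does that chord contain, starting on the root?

Gb, Bb, Dbb, Fb, Ab

Root Gb, quality dominant ninth flat five:
root → Gb
3rd (major 3rd) → Bb
5th (diminished 5th) → Dbb
7th (minor 7th) → Fb
9th (major 9th) → Ab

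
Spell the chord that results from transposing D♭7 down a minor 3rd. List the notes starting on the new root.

Transposed root: Db → Bb (minor 3rd down). So we spell Bb dominant seventh:
Root: Bb
Major 3rd (3rd): D
Perfect 5th (5th): F
Minor 7th (7th): Ab

Bb, D, F, Ab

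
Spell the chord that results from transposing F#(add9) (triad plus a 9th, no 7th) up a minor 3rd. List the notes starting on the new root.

A  C#  E  B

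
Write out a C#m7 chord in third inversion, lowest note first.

In root position, C#m7 is C♯–E–G♯–B.
Third inversion puts the seventh (B) in the bass.

B  C♯  E  G♯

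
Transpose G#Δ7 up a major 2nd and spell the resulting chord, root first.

G# up a major 2nd → A#. New chord: A# major seventh.
A# — root
C## — major 3rd
E# — perfect 5th
G## — major 7th

A#, C##, E#, G##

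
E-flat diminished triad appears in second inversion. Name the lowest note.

E-flat diminished triad = E-flat–G-flat–B-double-flat. Second inversion → fifth in the bass = B-double-flat.

B-double-flat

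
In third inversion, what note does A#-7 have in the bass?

G#

A#-7 = A#–C#–E#–G#. Third inversion → seventh in the bass = G#.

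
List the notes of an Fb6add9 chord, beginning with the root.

Fb, Ab, Cb, Db, Gb

Fb6add9 is a six-nine built on Fb.
Fb — root
Ab — major 3rd
Cb — perfect 5th
Db — major 6th
Gb — major 9th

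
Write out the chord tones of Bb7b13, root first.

Bb7b13 is a dominant seventh flat thirteen built on B♭.
B♭ — root
D — major 3rd
F — perfect 5th
A♭ — minor 7th
G♭ — minor 13th

B♭  D  F  A♭  G♭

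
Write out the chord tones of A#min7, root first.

A#min7 is a minor seventh built on A#.
root → A#
3rd (minor 3rd) → C#
5th (perfect 5th) → E#
7th (minor 7th) → G#

A#  C#  E#  G#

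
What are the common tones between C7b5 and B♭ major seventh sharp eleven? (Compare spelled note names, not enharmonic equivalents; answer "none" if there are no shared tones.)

C7b5 = C, E, G♭, B♭.
B♭ major seventh sharp eleven = B♭, D, F, A, E.
Shared: E, B♭.

E  B♭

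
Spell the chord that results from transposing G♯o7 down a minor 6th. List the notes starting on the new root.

B# – D# – F# – A

G# down a minor 6th → B#. New chord: B# diminished seventh.
root → B#
3rd (minor 3rd) → D#
5th (diminished 5th) → F#
7th (diminished 7th) → A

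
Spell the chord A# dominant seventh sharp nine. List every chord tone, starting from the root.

A-sharp  C-double-sharp  E-sharp  G-sharp  B-double-sharp

A# dominant seventh sharp nine: dominant seventh sharp nine on A-sharp.
root → A-sharp
3rd (major 3rd) → C-double-sharp
5th (perfect 5th) → E-sharp
7th (minor 7th) → G-sharp
9th (augmented 9th) → B-double-sharp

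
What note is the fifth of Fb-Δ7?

C♭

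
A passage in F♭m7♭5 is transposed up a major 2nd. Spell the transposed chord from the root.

Gb, Bbb, Dbb, Fb

Fb up a major 2nd → Gb. New chord: Gb half-diminished seventh.
Root: Gb
Minor 3rd (3rd): Bbb
Diminished 5th (5th): Dbb
Minor 7th (7th): Fb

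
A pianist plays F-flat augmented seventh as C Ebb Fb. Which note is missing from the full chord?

Ab

The full F-flat augmented seventh chord is Fb, Ab, C, Ebb.
Comparing with the voicing, the major 3rd (3rd) — Ab — is absent.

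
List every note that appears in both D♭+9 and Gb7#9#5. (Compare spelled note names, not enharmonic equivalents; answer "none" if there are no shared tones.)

A

D♭+9 = Db, F, A, Cb, Eb.
Gb7#9#5 = Gb, Bb, D, Fb, A.
Shared: A.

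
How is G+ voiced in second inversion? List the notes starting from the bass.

In root position, G+ is G–B–D♯.
Second inversion puts the fifth (D♯) in the bass.

D♯, G, B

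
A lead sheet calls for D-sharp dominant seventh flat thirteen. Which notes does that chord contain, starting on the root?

D#, F##, A#, C#, B

D-sharp dominant seventh flat thirteen: dominant seventh flat thirteen on D#.
root → D#
3rd (major 3rd) → F##
5th (perfect 5th) → A#
7th (minor 7th) → C#
13th (minor 13th) → B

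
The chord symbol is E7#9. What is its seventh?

D

E7#9 is built on E; its 7th is a minor 7th above the root.
A seventh above E uses the letter D, and the minor 7th above E is D.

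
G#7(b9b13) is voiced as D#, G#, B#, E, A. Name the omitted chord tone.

F#

G#7(b9b13) = G#, B#, D#, F#, A, E. The voicing lacks the 7th (minor 7th), F#.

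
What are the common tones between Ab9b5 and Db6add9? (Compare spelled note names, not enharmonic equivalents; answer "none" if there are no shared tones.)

Ab9b5: Ab C Ebb Gb Bb
Db6add9: Db F Ab Bb Eb
Common to both → Ab, Bb.

Ab – Bb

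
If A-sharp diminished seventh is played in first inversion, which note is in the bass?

A-sharp diminished seventh in root position is A#–C#–E–G.
First inversion places the third in the bass, which is C#.

C#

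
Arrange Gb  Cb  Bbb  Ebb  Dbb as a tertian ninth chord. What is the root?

Cb

Arranged so that each adjacent pair is a third by letter name: Cb – Ebb – Gb – Bbb – Dbb.
The bottom of that stack, Cb, is the root (this is Cb minor seventh flat nine).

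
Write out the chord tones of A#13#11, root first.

A#13#11: dominant thirteenth sharp eleven on A#.
Root: A#
Major 3rd (3rd): C##
Perfect 5th (5th): E#
Minor 7th (7th): G#
Major 9th (9th): B#
Augmented 11th (11th): D##
Major 13th (13th): F##

A#, C##, E#, G#, B#, D##, F##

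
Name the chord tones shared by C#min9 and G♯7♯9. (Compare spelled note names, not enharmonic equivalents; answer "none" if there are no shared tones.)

G♯ D♯

C#min9 = C♯, E, G♯, B, D♯.
G♯7♯9 = G♯, B♯, D♯, F♯, A𝄪.
Shared: G♯, D♯.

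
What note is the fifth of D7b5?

Ab

D7b5 is built on D; its 5th is a diminished 5th above the root.
A fifth above D uses the letter A, and the diminished 5th above D is Ab.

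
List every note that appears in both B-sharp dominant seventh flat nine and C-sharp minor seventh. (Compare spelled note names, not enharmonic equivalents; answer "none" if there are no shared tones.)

B-sharp dominant seventh flat nine = B-sharp, D-double-sharp, F-double-sharp, A-sharp, C-sharp.
C-sharp minor seventh = C-sharp, E, G-sharp, B.
Shared: C-sharp.

C-sharp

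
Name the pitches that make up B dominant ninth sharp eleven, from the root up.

B dominant ninth sharp eleven is a dominant ninth sharp eleven built on B.
Root: B
Major 3rd (3rd): D♯
Perfect 5th (5th): F♯
Minor 7th (7th): A
Major 9th (9th): C♯
Augmented 11th (11th): E♯

B – D♯ – F♯ – A – C♯ – E♯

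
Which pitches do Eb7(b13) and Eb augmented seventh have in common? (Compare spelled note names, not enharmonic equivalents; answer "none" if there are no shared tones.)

Eb7(b13): Eb G Bb Db Cb
Eb augmented seventh: Eb G B Db
Common to both → Eb, G, Db.

Eb  G  Db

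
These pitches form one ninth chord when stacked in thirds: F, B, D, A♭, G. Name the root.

G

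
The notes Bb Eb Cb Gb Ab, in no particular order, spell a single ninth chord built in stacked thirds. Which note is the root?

Stacking in thirds gives Ab – Cb – Eb – Gb – Bb, so Ab is the root — Ab minor ninth.

Ab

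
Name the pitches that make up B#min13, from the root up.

B# – D# – F## – A# – C## – E# – G##

Root B#, quality minor thirteenth:
Root: B#
Minor 3rd (3rd): D#
Perfect 5th (5th): F##
Minor 7th (7th): A#
Major 9th (9th): C##
Perfect 11th (11th): E#
Major 13th (13th): G##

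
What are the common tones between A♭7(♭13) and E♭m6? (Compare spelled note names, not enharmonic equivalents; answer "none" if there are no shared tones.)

A♭7(♭13) = Ab, C, Eb, Gb, Fb.
E♭m6 = Eb, Gb, Bb, C.
Shared: C, Eb, Gb.

C, Eb, Gb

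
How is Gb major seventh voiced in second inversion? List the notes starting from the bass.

D-flat  F  G-flat  B-flat

Gb major seventh = G-flat–B-flat–D-flat–F; second inversion → fifth (D-flat) lowest.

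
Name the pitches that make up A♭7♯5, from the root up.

A♭ – C – E – G♭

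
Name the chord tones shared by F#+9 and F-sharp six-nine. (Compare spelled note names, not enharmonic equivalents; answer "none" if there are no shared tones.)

F# – A# – G#

F#+9: F# A# C## E G#
F-sharp six-nine: F# A# C# D# G#
Common to both → F#, A#, G#.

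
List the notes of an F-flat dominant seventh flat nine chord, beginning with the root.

Fb Ab Cb Ebb Gbb

F-flat dominant seventh flat nine: dominant seventh flat nine on Fb.
Fb — root
Ab — major 3rd
Cb — perfect 5th
Ebb — minor 7th
Gbb — minor 9th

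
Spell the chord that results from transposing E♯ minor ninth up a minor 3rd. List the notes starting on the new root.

G-sharp, B, D-sharp, F-sharp, A-sharp

E-sharp up a minor 3rd → G-sharp. New chord: G-sharp minor ninth.
- root: G-sharp
- minor 3rd: B
- perfect 5th: D-sharp
- minor 7th: F-sharp
- major 9th: A-sharp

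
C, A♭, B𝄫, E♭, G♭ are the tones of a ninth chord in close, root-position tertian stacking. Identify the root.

A♭

Stacking in thirds gives A♭ – C – E♭ – G♭ – B𝄫, so A♭ is the root — A♭ dominant seventh flat nine.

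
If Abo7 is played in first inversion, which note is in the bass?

Abo7 in root position is Ab–Cb–Ebb–Gbb.
First inversion places the third in the bass, which is Cb.

Cb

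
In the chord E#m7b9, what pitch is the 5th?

E#m7b9 is built on E#; its 5th is a perfect 5th above the root.
A fifth above E uses the letter B, and the perfect 5th above E# is B#.

B#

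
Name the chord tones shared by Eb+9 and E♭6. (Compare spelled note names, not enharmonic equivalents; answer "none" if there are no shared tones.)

Eb  G

Eb+9: Eb G B Db F
E♭6: Eb G Bb C
Common to both → Eb, G.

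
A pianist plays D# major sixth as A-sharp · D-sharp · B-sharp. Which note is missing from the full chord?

D# major sixth = D-sharp, F-double-sharp, A-sharp, B-sharp. The voicing lacks the 3rd (major 3rd), F-double-sharp.

F-double-sharp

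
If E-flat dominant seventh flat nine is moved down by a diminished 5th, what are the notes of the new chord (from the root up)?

A, C#, E, G, Bb

Transposed root: Eb → A (diminished 5th down). So we spell A dominant seventh flat nine:
Root: A
Major 3rd (3rd): C#
Perfect 5th (5th): E
Minor 7th (7th): G
Minor 9th (9th): Bb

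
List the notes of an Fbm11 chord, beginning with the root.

Fb  Abb  Cb  Ebb  Gb  Bbb

Fbm11: minor eleventh on Fb.
root → Fb
3rd (minor 3rd) → Abb
5th (perfect 5th) → Cb
7th (minor 7th) → Ebb
9th (major 9th) → Gb
11th (perfect 11th) → Bbb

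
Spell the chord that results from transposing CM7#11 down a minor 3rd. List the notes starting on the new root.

A – C# – E – G# – D#

Transposed root: C → A (minor 3rd down). So we spell A major seventh sharp eleven:
- root: A
- major 3rd: C#
- perfect 5th: E
- major 7th: G#
- augmented 11th: D#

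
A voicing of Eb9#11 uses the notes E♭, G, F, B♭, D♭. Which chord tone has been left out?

A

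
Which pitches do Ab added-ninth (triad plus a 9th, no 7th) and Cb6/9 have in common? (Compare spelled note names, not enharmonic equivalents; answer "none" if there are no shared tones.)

A♭ E♭

Ab added-ninth: A♭ C E♭ B♭
Cb6/9: C♭ E♭ G♭ A♭ D♭
Common to both → A♭, E♭.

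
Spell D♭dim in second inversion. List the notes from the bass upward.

Abb – Db – Fb

In root position, D♭dim is Db–Fb–Abb.
Second inversion puts the fifth (Abb) in the bass.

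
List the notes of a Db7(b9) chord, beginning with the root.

Db F Ab Cb Ebb

Root Db, quality dominant seventh flat nine:
- root: Db
- major 3rd: F
- perfect 5th: Ab
- minor 7th: Cb
- minor 9th: Ebb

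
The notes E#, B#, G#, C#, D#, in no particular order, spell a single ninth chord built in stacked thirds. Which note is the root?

C#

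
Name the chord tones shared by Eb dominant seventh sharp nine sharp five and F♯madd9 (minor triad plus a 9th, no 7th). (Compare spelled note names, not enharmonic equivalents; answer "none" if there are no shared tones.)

Eb dominant seventh sharp nine sharp five: E♭ G B D♭ F♯
F♯madd9: F♯ A C♯ G♯
Common to both → F♯.

F♯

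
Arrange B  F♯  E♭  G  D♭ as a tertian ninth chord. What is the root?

Arranged so that each adjacent pair is a third by letter name: E♭ – G – B – D♭ – F♯.
The bottom of that stack, E♭, is the root (this is E♭ dominant seventh sharp nine sharp five).

E♭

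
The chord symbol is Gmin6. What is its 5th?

Gmin6 is built on G; its 5th is a perfect 5th above the root.
A fifth above G uses the letter D, and the perfect 5th above G is D.

D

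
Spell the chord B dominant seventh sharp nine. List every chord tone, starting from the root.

B dominant seventh sharp nine is a dominant seventh sharp nine built on B.
- root: B
- major 3rd: D-sharp
- perfect 5th: F-sharp
- minor 7th: A
- augmented 9th: C-double-sharp

B, D-sharp, F-sharp, A, C-double-sharp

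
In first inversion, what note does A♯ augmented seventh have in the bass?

C-double-sharp

A♯ augmented seventh = A-sharp–C-double-sharp–E-double-sharp–G-sharp. First inversion → third in the bass = C-double-sharp.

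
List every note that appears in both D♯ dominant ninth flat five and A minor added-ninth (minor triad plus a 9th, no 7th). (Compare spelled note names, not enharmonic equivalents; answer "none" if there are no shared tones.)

A

D♯ dominant ninth flat five = D-sharp, F-double-sharp, A, C-sharp, E-sharp.
A minor added-ninth = A, C, E, B.
Shared: A.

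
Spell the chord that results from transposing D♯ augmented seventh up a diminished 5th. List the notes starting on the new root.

Transposed root: D♯ → A (diminished 5th up). So we spell A augmented seventh:
root → A
3rd (major 3rd) → C♯
5th (augmented 5th) → E♯
7th (minor 7th) → G

A  C♯  E♯  G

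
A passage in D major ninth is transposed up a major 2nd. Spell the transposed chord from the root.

E, G-sharp, B, D-sharp, F-sharp

A major 2nd up from D is E, so the new chord is E major ninth.
- root: E
- major 3rd: G-sharp
- perfect 5th: B
- major 7th: D-sharp
- major 9th: F-sharp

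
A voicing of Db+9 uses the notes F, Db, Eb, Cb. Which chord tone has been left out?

A

The full Db+9 chord is Db, F, A, Cb, Eb.
Comparing with the voicing, the augmented 5th (5th) — A — is absent.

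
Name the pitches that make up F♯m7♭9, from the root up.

F# – A – C# – E – G

Root F#, quality minor seventh flat nine:
Root: F#
Minor 3rd (3rd): A
Perfect 5th (5th): C#
Minor 7th (7th): E
Minor 9th (9th): G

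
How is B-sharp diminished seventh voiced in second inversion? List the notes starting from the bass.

B-sharp diminished seventh = B-sharp–D-sharp–F-sharp–A; second inversion → fifth (F-sharp) lowest.

F-sharp – A – B-sharp – D-sharp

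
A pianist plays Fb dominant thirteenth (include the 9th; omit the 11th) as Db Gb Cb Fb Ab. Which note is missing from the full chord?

Ebb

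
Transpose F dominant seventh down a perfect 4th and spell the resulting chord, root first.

A perfect 4th down from F is C, so the new chord is C dominant seventh.
C — root
E — major 3rd
G — perfect 5th
Bb — minor 7th

C, E, G, Bb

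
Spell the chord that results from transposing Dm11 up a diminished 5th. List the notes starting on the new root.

A♭ C♭ E♭ G♭ B♭ D♭

Transposed root: D → A♭ (diminished 5th up). So we spell A♭ minor eleventh:
root → A♭
3rd (minor 3rd) → C♭
5th (perfect 5th) → E♭
7th (minor 7th) → G♭
9th (major 9th) → B♭
11th (perfect 11th) → D♭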